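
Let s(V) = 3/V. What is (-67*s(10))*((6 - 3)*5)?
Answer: -603/2 ≈ -301.50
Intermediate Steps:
(-67*s(10))*((6 - 3)*5) = (-201/10)*((6 - 3)*5) = (-201/10)*(3*5) = -67*3/10*15 = -201/10*15 = -603/2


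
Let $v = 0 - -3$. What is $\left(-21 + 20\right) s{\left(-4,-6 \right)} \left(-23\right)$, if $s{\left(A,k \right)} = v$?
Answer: $69$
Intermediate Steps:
$v = 3$ ($v = 0 + 3 = 3$)
$s{\left(A,k \right)} = 3$
$\left(-21 + 20\right) s{\left(-4,-6 \right)} \left(-23\right) = \left(-21 + 20\right) 3 \left(-23\right) = \left(-1\right) 3 \left(-23\right) = \left(-3\right) \left(-23\right) = 69$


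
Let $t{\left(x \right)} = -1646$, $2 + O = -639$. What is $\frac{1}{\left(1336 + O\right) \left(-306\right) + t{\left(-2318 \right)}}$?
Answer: $- \frac{1}{214316} \approx -4.666 \cdot 10^{-6}$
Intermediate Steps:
$O = -641$ ($O = -2 - 639 = -641$)
$\frac{1}{\left(1336 + O\right) \left(-306\right) + t{\left(-2318 \right)}} = \frac{1}{\left(1336 - 641\right) \left(-306\right) - 1646} = \frac{1}{695 \left(-306\right) - 1646} = \frac{1}{-212670 - 1646} = \frac{1}{-214316} = - \frac{1}{214316}$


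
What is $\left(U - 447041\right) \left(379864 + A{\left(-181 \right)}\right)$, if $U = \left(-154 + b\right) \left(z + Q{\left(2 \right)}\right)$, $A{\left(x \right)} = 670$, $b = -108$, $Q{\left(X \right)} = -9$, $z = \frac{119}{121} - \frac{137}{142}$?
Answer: $- \frac{132159932276176}{781} \approx -1.6922 \cdot 10^{11}$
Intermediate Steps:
$z = \frac{321}{17182}$ ($z = 119 \cdot \frac{1}{121} - \frac{137}{142} = \frac{119}{121} - \frac{137}{142} = \frac{321}{17182} \approx 0.018682$)
$U = \frac{20215527}{8591}$ ($U = \left(-154 - 108\right) \left(\frac{321}{17182} - 9\right) = \left(-262\right) \left(- \frac{154317}{17182}\right) = \frac{20215527}{8591} \approx 2353.1$)
$\left(U - 447041\right) \left(379864 + A{\left(-181 \right)}\right) = \left(\frac{20215527}{8591} - 447041\right) \left(379864 + 670\right) = \left(- \frac{3820313704}{8591}\right) 380534 = - \frac{132159932276176}{781}$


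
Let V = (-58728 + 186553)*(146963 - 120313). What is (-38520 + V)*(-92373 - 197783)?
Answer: -988415755345880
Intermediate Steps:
V = 3406536250 (V = 127825*26650 = 3406536250)
(-38520 + V)*(-92373 - 197783) = (-38520 + 3406536250)*(-92373 - 197783) = 3406497730*(-290156) = -988415755345880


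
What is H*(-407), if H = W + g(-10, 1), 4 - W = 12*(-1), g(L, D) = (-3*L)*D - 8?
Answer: -15466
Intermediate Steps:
g(L, D) = -8 - 3*D*L (g(L, D) = -3*D*L - 8 = -8 - 3*D*L)
W = 16 (W = 4 - 12*(-1) = 4 - 1*(-12) = 4 + 12 = 16)
H = 38 (H = 16 + (-8 - 3*1*(-10)) = 16 + (-8 + 30) = 16 + 22 = 38)
H*(-407) = 38*(-407) = -15466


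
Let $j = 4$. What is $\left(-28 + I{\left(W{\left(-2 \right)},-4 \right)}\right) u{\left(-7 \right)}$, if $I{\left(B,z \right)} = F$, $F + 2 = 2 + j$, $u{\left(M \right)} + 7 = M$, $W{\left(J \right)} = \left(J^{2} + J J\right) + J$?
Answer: $336$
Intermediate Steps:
$W{\left(J \right)} = J + 2 J^{2}$ ($W{\left(J \right)} = \left(J^{2} + J^{2}\right) + J = 2 J^{2} + J = J + 2 J^{2}$)
$u{\left(M \right)} = -7 + M$
$F = 4$ ($F = -2 + \left(2 + 4\right) = -2 + 6 = 4$)
$I{\left(B,z \right)} = 4$
$\left(-28 + I{\left(W{\left(-2 \right)},-4 \right)}\right) u{\left(-7 \right)} = \left(-28 + 4\right) \left(-7 - 7\right) = \left(-24\right) \left(-14\right) = 336$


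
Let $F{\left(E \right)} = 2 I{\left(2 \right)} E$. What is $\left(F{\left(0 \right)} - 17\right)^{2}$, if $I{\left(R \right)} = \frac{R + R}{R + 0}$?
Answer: $289$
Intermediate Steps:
$I{\left(R \right)} = 2$ ($I{\left(R \right)} = \frac{2 R}{R} = 2$)
$F{\left(E \right)} = 4 E$ ($F{\left(E \right)} = 2 \cdot 2 E = 4 E$)
$\left(F{\left(0 \right)} - 17\right)^{2} = \left(4 \cdot 0 - 17\right)^{2} = \left(0 - 17\right)^{2} = \left(-17\right)^{2} = 289$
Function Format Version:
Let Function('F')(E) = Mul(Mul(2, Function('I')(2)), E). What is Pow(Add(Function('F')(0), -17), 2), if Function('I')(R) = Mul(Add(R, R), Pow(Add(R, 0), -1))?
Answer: 289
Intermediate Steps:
Function('I')(R) = 2 (Function('I')(R) = Mul(Mul(2, R), Pow(R, -1)) = 2)
Function('F')(E) = Mul(4, E) (Function('F')(E) = Mul(Mul(2, 2), E) = Mul(4, E))
Pow(Add(Function('F')(0), -17), 2) = Pow(Add(Mul(4, 0), -17), 2) = Pow(Add(0, -17), 2) = Pow(-17, 2) = 289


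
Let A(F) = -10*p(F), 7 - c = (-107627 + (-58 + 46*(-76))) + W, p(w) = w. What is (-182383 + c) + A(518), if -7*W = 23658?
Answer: -510967/7 ≈ -72995.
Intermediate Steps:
W = -23658/7 (W = -⅐*23658 = -23658/7 ≈ -3379.7)
c = 801974/7 (c = 7 - ((-107627 + (-58 + 46*(-76))) - 23658/7) = 7 - ((-107627 + (-58 - 3496)) - 23658/7) = 7 - ((-107627 - 3554) - 23658/7) = 7 - (-111181 - 23658/7) = 7 - 1*(-801925/7) = 7 + 801925/7 = 801974/7 ≈ 1.1457e+5)
A(F) = -10*F
(-182383 + c) + A(518) = (-182383 + 801974/7) - 10*518 = -474707/7 - 5180 = -510967/7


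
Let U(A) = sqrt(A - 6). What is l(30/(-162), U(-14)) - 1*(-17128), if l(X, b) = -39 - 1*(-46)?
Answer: 17135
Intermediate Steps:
U(A) = sqrt(-6 + A)
l(X, b) = 7 (l(X, b) = -39 + 46 = 7)
l(30/(-162), U(-14)) - 1*(-17128) = 7 - 1*(-17128) = 7 + 17128 = 17135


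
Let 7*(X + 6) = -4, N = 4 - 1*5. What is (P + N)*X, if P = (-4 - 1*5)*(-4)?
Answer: -230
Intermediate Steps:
N = -1 (N = 4 - 5 = -1)
X = -46/7 (X = -6 + (⅐)*(-4) = -6 - 4/7 = -46/7 ≈ -6.5714)
P = 36 (P = (-4 - 5)*(-4) = -9*(-4) = 36)
(P + N)*X = (36 - 1)*(-46/7) = 35*(-46/7) = -230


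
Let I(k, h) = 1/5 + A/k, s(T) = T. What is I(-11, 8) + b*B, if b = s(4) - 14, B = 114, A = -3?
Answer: -62674/55 ≈ -1139.5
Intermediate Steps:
I(k, h) = ⅕ - 3/k (I(k, h) = 1/5 - 3/k = 1*(⅕) - 3/k = ⅕ - 3/k)
b = -10 (b = 4 - 14 = -10)
I(-11, 8) + b*B = (⅕)*(-15 - 11)/(-11) - 10*114 = (⅕)*(-1/11)*(-26) - 1140 = 26/55 - 1140 = -62674/55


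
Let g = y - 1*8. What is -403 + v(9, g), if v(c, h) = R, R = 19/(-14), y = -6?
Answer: -5661/14 ≈ -404.36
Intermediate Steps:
g = -14 (g = -6 - 1*8 = -6 - 8 = -14)
R = -19/14 (R = 19*(-1/14) = -19/14 ≈ -1.3571)
v(c, h) = -19/14
-403 + v(9, g) = -403 - 19/14 = -5661/14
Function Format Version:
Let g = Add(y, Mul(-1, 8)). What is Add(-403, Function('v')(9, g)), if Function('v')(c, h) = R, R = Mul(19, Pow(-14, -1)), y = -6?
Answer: Rational(-5661, 14) ≈ -404.36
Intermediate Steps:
g = -14 (g = Add(-6, Mul(-1, 8)) = Add(-6, -8) = -14)
R = Rational(-19, 14) (R = Mul(19, Rational(-1, 14)) = Rational(-19, 14) ≈ -1.3571)
Function('v')(c, h) = Rational(-19, 14)
Add(-403, Function('v')(9, g)) = Add(-403, Rational(-19, 14)) = Rational(-5661, 14)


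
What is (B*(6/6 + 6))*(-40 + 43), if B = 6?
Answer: 126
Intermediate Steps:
(B*(6/6 + 6))*(-40 + 43) = (6*(6/6 + 6))*(-40 + 43) = (6*(6*(1/6) + 6))*3 = (6*(1 + 6))*3 = (6*7)*3 = 42*3 = 126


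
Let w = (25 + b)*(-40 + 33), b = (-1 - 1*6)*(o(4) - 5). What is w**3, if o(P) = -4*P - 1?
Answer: -1967221277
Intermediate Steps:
o(P) = -1 - 4*P
b = 154 (b = (-1 - 1*6)*((-1 - 4*4) - 5) = (-1 - 6)*((-1 - 16) - 5) = -7*(-17 - 5) = -7*(-22) = 154)
w = -1253 (w = (25 + 154)*(-40 + 33) = 179*(-7) = -1253)
w**3 = (-1253)**3 = -1967221277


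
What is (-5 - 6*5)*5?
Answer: -175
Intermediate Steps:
(-5 - 6*5)*5 = (-5 - 30)*5 = -35*5 = -175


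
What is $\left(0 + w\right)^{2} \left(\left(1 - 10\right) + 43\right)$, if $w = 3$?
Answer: $306$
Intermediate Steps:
$\left(0 + w\right)^{2} \left(\left(1 - 10\right) + 43\right) = \left(0 + 3\right)^{2} \left(\left(1 - 10\right) + 43\right) = 3^{2} \left(-9 + 43\right) = 9 \cdot 34 = 306$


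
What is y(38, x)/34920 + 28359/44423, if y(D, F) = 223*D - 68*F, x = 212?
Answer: 363167407/775625580 ≈ 0.46823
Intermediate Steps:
y(D, F) = -68*F + 223*D
y(38, x)/34920 + 28359/44423 = (-68*212 + 223*38)/34920 + 28359/44423 = (-14416 + 8474)*(1/34920) + 28359*(1/44423) = -5942*1/34920 + 28359/44423 = -2971/17460 + 28359/44423 = 363167407/775625580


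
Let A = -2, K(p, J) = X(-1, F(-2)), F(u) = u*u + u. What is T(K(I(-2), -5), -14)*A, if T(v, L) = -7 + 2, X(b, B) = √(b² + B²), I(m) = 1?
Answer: 10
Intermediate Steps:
F(u) = u + u² (F(u) = u² + u = u + u²)
X(b, B) = √(B² + b²)
K(p, J) = √5 (K(p, J) = √((-2*(1 - 2))² + (-1)²) = √((-2*(-1))² + 1) = √(2² + 1) = √(4 + 1) = √5)
T(v, L) = -5
T(K(I(-2), -5), -14)*A = -5*(-2) = 10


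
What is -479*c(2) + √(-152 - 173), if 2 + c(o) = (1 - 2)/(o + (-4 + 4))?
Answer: 2395/2 + 5*I*√13 ≈ 1197.5 + 18.028*I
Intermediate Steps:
c(o) = -2 - 1/o (c(o) = -2 + (1 - 2)/(o + (-4 + 4)) = -2 - 1/(o + 0) = -2 - 1/o)
-479*c(2) + √(-152 - 173) = -479*(-2 - 1/2) + √(-152 - 173) = -479*(-2 - 1*½) + √(-325) = -479*(-2 - ½) + 5*I*√13 = -479*(-5/2) + 5*I*√13 = 2395/2 + 5*I*√13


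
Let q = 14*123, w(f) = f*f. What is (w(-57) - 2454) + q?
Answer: 2517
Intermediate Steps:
w(f) = f²
q = 1722
(w(-57) - 2454) + q = ((-57)² - 2454) + 1722 = (3249 - 2454) + 1722 = 795 + 1722 = 2517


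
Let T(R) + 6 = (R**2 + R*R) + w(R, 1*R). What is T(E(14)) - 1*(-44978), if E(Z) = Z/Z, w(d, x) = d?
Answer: 44975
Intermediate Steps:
E(Z) = 1
T(R) = -6 + R + 2*R**2 (T(R) = -6 + ((R**2 + R*R) + R) = -6 + ((R**2 + R**2) + R) = -6 + (2*R**2 + R) = -6 + (R + 2*R**2) = -6 + R + 2*R**2)
T(E(14)) - 1*(-44978) = (-6 + 1 + 2*1**2) - 1*(-44978) = (-6 + 1 + 2*1) + 44978 = (-6 + 1 + 2) + 44978 = -3 + 44978 = 44975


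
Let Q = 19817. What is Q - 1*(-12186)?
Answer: 32003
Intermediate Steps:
Q - 1*(-12186) = 19817 - 1*(-12186) = 19817 + 12186 = 32003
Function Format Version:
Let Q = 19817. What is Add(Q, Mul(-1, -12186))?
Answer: 32003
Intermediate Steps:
Add(Q, Mul(-1, -12186)) = Add(19817, Mul(-1, -12186)) = Add(19817, 12186) = 32003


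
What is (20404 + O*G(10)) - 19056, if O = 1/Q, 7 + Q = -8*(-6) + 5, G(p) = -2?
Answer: 31003/23 ≈ 1348.0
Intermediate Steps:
Q = 46 (Q = -7 + (-8*(-6) + 5) = -7 + (48 + 5) = -7 + 53 = 46)
O = 1/46 ≈ 0.021739
(20404 + O*G(10)) - 19056 = (20404 + (1/46)*(-2)) - 19056 = (20404 - 1/23) - 19056 = 469291/23 - 19056 = 31003/23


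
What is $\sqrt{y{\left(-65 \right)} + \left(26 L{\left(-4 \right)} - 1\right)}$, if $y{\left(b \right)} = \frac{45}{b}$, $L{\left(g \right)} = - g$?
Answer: $\frac{\sqrt{17290}}{13} \approx 10.115$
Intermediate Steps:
$\sqrt{y{\left(-65 \right)} + \left(26 L{\left(-4 \right)} - 1\right)} = \sqrt{\frac{45}{-65} - \left(1 - 26 \left(\left(-1\right) \left(-4\right)\right)\right)} = \sqrt{45 \left(- \frac{1}{65}\right) + \left(26 \cdot 4 - 1\right)} = \sqrt{- \frac{9}{13} + \left(104 - 1\right)} = \sqrt{- \frac{9}{13} + 103} = \sqrt{\frac{1330}{13}} = \frac{\sqrt{17290}}{13}$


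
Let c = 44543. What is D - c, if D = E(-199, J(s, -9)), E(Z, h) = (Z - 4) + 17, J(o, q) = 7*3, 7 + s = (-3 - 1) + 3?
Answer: -44729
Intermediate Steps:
s = -8 (s = -7 + ((-3 - 1) + 3) = -7 + (-4 + 3) = -7 - 1 = -8)
J(o, q) = 21
E(Z, h) = 13 + Z (E(Z, h) = (-4 + Z) + 17 = 13 + Z)
D = -186 (D = 13 - 199 = -186)
D - c = -186 - 1*44543 = -186 - 44543 = -44729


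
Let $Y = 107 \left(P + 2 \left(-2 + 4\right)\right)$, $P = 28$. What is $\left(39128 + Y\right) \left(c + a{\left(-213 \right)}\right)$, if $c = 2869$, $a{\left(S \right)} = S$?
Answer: $113018112$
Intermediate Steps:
$Y = 3424$ ($Y = 107 \left(28 + 2 \left(-2 + 4\right)\right) = 107 \left(28 + 2 \cdot 2\right) = 107 \left(28 + 4\right) = 107 \cdot 32 = 3424$)
$\left(39128 + Y\right) \left(c + a{\left(-213 \right)}\right) = \left(39128 + 3424\right) \left(2869 - 213\right) = 42552 \cdot 2656 = 113018112$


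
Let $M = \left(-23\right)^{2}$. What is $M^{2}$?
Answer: $279841$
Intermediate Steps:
$M = 529$
$M^{2} = 529^{2} = 279841$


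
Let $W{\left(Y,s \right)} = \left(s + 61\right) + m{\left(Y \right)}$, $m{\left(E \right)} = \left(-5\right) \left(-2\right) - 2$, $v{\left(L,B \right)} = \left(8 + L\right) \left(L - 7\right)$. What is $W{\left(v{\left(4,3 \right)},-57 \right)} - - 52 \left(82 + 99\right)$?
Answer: $9424$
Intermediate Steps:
$v{\left(L,B \right)} = \left(-7 + L\right) \left(8 + L\right)$ ($v{\left(L,B \right)} = \left(8 + L\right) \left(-7 + L\right) = \left(-7 + L\right) \left(8 + L\right)$)
$m{\left(E \right)} = 8$ ($m{\left(E \right)} = 10 - 2 = 8$)
$W{\left(Y,s \right)} = 69 + s$ ($W{\left(Y,s \right)} = \left(s + 61\right) + 8 = \left(61 + s\right) + 8 = 69 + s$)
$W{\left(v{\left(4,3 \right)},-57 \right)} - - 52 \left(82 + 99\right) = \left(69 - 57\right) - - 52 \left(82 + 99\right) = 12 - \left(-52\right) 181 = 12 - -9412 = 12 + 9412 = 9424$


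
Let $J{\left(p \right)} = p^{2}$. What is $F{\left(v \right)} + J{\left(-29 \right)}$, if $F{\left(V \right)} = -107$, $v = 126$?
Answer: $734$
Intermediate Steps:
$F{\left(v \right)} + J{\left(-29 \right)} = -107 + \left(-29\right)^{2} = -107 + 841 = 734$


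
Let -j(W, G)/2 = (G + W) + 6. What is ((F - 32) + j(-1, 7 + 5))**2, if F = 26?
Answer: 1600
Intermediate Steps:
j(W, G) = -12 - 2*G - 2*W (j(W, G) = -2*((G + W) + 6) = -2*(6 + G + W) = -12 - 2*G - 2*W)
((F - 32) + j(-1, 7 + 5))**2 = ((26 - 32) + (-12 - 2*(7 + 5) - 2*(-1)))**2 = (-6 + (-12 - 2*12 + 2))**2 = (-6 + (-12 - 24 + 2))**2 = (-6 - 34)**2 = (-40)**2 = 1600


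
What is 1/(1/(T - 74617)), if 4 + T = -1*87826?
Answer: -162447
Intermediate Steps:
T = -87830 (T = -4 - 1*87826 = -4 - 87826 = -87830)
1/(1/(T - 74617)) = 1/(1/(-87830 - 74617)) = 1/(1/(-162447)) = 1/(-1/162447) = -162447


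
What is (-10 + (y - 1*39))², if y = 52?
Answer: 9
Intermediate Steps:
(-10 + (y - 1*39))² = (-10 + (52 - 1*39))² = (-10 + (52 - 39))² = (-10 + 13)² = 3² = 9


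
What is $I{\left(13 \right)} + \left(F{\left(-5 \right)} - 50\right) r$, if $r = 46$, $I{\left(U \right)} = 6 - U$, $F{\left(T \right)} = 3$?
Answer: $-2169$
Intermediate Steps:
$I{\left(13 \right)} + \left(F{\left(-5 \right)} - 50\right) r = \left(6 - 13\right) + \left(3 - 50\right) 46 = \left(6 - 13\right) - 2162 = -7 - 2162 = -2169$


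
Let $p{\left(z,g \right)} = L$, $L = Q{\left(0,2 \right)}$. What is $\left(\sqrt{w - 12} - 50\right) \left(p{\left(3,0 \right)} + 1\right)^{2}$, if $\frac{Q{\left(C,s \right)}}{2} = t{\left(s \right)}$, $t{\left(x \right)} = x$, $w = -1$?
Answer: $-1250 + 25 i \sqrt{13} \approx -1250.0 + 90.139 i$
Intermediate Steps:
$Q{\left(C,s \right)} = 2 s$
$L = 4$ ($L = 2 \cdot 2 = 4$)
$p{\left(z,g \right)} = 4$
$\left(\sqrt{w - 12} - 50\right) \left(p{\left(3,0 \right)} + 1\right)^{2} = \left(\sqrt{-1 - 12} - 50\right) \left(4 + 1\right)^{2} = \left(\sqrt{-13} - 50\right) 5^{2} = \left(i \sqrt{13} - 50\right) 25 = \left(-50 + i \sqrt{13}\right) 25 = -1250 + 25 i \sqrt{13}$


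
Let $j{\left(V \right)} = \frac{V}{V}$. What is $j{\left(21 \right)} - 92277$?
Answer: $-92276$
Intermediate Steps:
$j{\left(V \right)} = 1$
$j{\left(21 \right)} - 92277 = 1 - 92277 = -92276$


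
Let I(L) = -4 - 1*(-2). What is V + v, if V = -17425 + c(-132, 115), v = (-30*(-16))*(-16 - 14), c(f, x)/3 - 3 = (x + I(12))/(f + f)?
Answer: -2799921/88 ≈ -31817.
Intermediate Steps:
I(L) = -2 (I(L) = -4 + 2 = -2)
c(f, x) = 9 + 3*(-2 + x)/(2*f) (c(f, x) = 9 + 3*((x - 2)/(f + f)) = 9 + 3*((-2 + x)/((2*f))) = 9 + 3*((-2 + x)*(1/(2*f))) = 9 + 3*((-2 + x)/(2*f)) = 9 + 3*(-2 + x)/(2*f))
v = -14400 (v = 480*(-30) = -14400)
V = -1532721/88 (V = -17425 + (3/2)*(-2 + 115 + 6*(-132))/(-132) = -17425 + (3/2)*(-1/132)*(-2 + 115 - 792) = -17425 + (3/2)*(-1/132)*(-679) = -17425 + 679/88 = -1532721/88 ≈ -17417.)
V + v = -1532721/88 - 14400 = -2799921/88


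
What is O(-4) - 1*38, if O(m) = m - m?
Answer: -38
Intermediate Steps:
O(m) = 0
O(-4) - 1*38 = 0 - 1*38 = 0 - 38 = -38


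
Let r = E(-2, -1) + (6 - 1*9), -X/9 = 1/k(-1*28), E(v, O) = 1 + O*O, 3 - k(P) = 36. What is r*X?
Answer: -3/11 ≈ -0.27273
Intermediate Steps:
k(P) = -33 (k(P) = 3 - 1*36 = 3 - 36 = -33)
E(v, O) = 1 + O**2
X = 3/11 (X = -9/(-33) = -9*(-1/33) = 3/11 ≈ 0.27273)
r = -1 (r = (1 + (-1)**2) + (6 - 1*9) = (1 + 1) + (6 - 9) = 2 - 3 = -1)
r*X = -1*3/11 = -3/11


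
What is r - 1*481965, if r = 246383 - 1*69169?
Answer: -304751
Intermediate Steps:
r = 177214 (r = 246383 - 69169 = 177214)
r - 1*481965 = 177214 - 1*481965 = 177214 - 481965 = -304751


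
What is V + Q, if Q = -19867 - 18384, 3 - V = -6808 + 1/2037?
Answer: -64043281/2037 ≈ -31440.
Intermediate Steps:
V = 13874006/2037 (V = 3 - (-6808 + 1/2037) = 3 - 1*(-13867895/2037) = 3 + 13867895/2037 = 13874006/2037 ≈ 6811.0)
Q = -38251
V + Q = 13874006/2037 - 38251 = -64043281/2037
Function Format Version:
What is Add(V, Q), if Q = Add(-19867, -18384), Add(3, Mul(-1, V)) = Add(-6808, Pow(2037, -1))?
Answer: Rational(-64043281, 2037) ≈ -31440.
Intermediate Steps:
V = Rational(13874006, 2037) (V = Add(3, Mul(-1, Add(-6808, Pow(2037, -1)))) = Add(3, Mul(-1, Add(-6808, Rational(1, 2037)))) = Add(3, Mul(-1, Rational(-13867895, 2037))) = Add(3, Rational(13867895, 2037)) = Rational(13874006, 2037) ≈ 6811.0)
Q = -38251
Add(V, Q) = Add(Rational(13874006, 2037), -38251) = Rational(-64043281, 2037)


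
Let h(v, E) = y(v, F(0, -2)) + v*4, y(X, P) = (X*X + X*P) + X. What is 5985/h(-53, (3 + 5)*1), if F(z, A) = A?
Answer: 1197/530 ≈ 2.2585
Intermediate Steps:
y(X, P) = X + X² + P*X (y(X, P) = (X² + P*X) + X = X + X² + P*X)
h(v, E) = 4*v + v*(-1 + v) (h(v, E) = v*(1 - 2 + v) + v*4 = v*(-1 + v) + 4*v = 4*v + v*(-1 + v))
5985/h(-53, (3 + 5)*1) = 5985/((-53*(3 - 53))) = 5985/((-53*(-50))) = 5985/2650 = 5985*(1/2650) = 1197/530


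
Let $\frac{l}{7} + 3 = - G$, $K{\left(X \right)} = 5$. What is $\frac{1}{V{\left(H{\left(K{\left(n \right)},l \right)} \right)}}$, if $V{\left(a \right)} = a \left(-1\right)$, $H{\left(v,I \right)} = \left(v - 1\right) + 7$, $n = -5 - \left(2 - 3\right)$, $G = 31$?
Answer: $- \frac{1}{11} \approx -0.090909$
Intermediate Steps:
$n = -4$ ($n = -5 - -1 = -5 + 1 = -4$)
$l = -238$ ($l = -21 + 7 \left(\left(-1\right) 31\right) = -21 + 7 \left(-31\right) = -21 - 217 = -238$)
$H{\left(v,I \right)} = 6 + v$ ($H{\left(v,I \right)} = \left(-1 + v\right) + 7 = 6 + v$)
$V{\left(a \right)} = - a$
$\frac{1}{V{\left(H{\left(K{\left(n \right)},l \right)} \right)}} = \frac{1}{\left(-1\right) \left(6 + 5\right)} = \frac{1}{\left(-1\right) 11} = \frac{1}{-11} = - \frac{1}{11}$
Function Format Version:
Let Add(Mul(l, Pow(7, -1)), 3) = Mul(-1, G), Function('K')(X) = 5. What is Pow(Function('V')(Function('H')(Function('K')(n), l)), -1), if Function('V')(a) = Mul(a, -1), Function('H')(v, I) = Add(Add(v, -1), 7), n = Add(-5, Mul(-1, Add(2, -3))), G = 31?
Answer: Rational(-1, 11) ≈ -0.090909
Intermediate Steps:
n = -4 (n = Add(-5, Mul(-1, -1)) = Add(-5, 1) = -4)
l = -238 (l = Add(-21, Mul(7, Mul(-1, 31))) = Add(-21, Mul(7, -31)) = Add(-21, -217) = -238)
Function('H')(v, I) = Add(6, v) (Function('H')(v, I) = Add(Add(-1, v), 7) = Add(6, v))
Function('V')(a) = Mul(-1, a)
Pow(Function('V')(Function('H')(Function('K')(n), l)), -1) = Pow(Mul(-1, Add(6, 5)), -1) = Pow(Mul(-1, 11), -1) = Pow(-11, -1) = Rational(-1, 11)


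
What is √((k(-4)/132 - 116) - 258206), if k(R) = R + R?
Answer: 14*I*√1435269/33 ≈ 508.25*I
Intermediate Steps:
k(R) = 2*R
√((k(-4)/132 - 116) - 258206) = √(((2*(-4))/132 - 116) - 258206) = √((-8*1/132 - 116) - 258206) = √((-2/33 - 116) - 258206) = √(-3830/33 - 258206) = √(-8524628/33) = 14*I*√1435269/33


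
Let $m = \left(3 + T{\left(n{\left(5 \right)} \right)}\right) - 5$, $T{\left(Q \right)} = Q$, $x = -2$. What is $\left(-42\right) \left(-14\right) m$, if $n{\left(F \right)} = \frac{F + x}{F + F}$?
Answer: $- \frac{4998}{5} \approx -999.6$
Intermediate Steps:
$n{\left(F \right)} = \frac{-2 + F}{2 F}$ ($n{\left(F \right)} = \frac{F - 2}{F + F} = \frac{-2 + F}{2 F}$)
$m = - \frac{17}{10}$ ($m = \left(3 + \frac{-2 + 5}{2 \cdot 5}\right) - 5 = \left(3 + \frac{1}{2} \cdot \frac{1}{5} \cdot 3\right) + \left(-6 + \left(-4 + 5\right)\right) = \left(3 + \frac{3}{10}\right) + \left(-6 + 1\right) = \frac{33}{10} - 5 = - \frac{17}{10} \approx -1.7$)
$\left(-42\right) \left(-14\right) m = \left(-42\right) \left(-14\right) \left(- \frac{17}{10}\right) = 588 \left(- \frac{17}{10}\right) = - \frac{4998}{5}$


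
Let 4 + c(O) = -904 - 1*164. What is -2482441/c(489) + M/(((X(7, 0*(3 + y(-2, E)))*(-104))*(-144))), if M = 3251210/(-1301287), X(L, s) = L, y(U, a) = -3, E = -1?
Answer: 10582686119417957/4569953379264 ≈ 2315.7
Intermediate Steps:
c(O) = -1072 (c(O) = -4 + (-904 - 1*164) = -4 + (-904 - 164) = -4 - 1068 = -1072)
M = -3251210/1301287 (M = 3251210*(-1/1301287) = -3251210/1301287 ≈ -2.4985)
-2482441/c(489) + M/(((X(7, 0*(3 + y(-2, E)))*(-104))*(-144))) = -2482441/(-1072) - 3251210/(1301287*((7*(-104))*(-144))) = -2482441*(-1/1072) - 3251210/(1301287*((-728*(-144)))) = 2482441/1072 - 3251210/1301287/104832 = 2482441/1072 - 3251210/1301287*1/104832 = 2482441/1072 - 1625605/68208259392 = 10582686119417957/4569953379264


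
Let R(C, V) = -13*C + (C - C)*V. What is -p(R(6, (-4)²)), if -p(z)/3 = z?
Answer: -234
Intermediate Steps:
R(C, V) = -13*C (R(C, V) = -13*C + 0*V = -13*C + 0 = -13*C)
p(z) = -3*z
-p(R(6, (-4)²)) = -(-3)*(-13*6) = -(-3)*(-78) = -1*234 = -234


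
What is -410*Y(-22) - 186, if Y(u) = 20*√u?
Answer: -186 - 8200*I*√22 ≈ -186.0 - 38461.0*I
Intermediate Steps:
-410*Y(-22) - 186 = -8200*√(-22) - 186 = -8200*I*√22 - 186 = -186 - 8200*I*√22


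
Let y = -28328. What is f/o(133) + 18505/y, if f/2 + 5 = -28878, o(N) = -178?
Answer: 816550679/2521192 ≈ 323.88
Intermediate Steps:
f = -57766 (f = -10 + 2*(-28878) = -10 - 57756 = -57766)
f/o(133) + 18505/y = -57766/(-178) + 18505/(-28328) = -57766*(-1/178) + 18505*(-1/28328) = 28883/89 - 18505/28328 = 816550679/2521192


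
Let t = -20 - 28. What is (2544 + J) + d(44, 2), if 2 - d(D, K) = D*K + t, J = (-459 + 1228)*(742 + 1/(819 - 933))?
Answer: 65333087/114 ≈ 5.7310e+5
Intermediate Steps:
J = 65047403/114 (J = 769*(742 + 1/(-114)) = 769*(742 - 1/114) = 769*(84587/114) = 65047403/114 ≈ 5.7059e+5)
t = -48
d(D, K) = 50 - D*K (d(D, K) = 2 - (D*K - 48) = 2 - (-48 + D*K) = 2 + (48 - D*K) = 50 - D*K)
(2544 + J) + d(44, 2) = (2544 + 65047403/114) + (50 - 1*44*2) = 65337419/114 + (50 - 88) = 65337419/114 - 38 = 65333087/114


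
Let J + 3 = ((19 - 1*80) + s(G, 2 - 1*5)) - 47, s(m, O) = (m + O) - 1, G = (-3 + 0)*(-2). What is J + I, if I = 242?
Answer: 133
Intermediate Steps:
G = 6 (G = -3*(-2) = 6)
s(m, O) = -1 + O + m (s(m, O) = (O + m) - 1 = -1 + O + m)
J = -109 (J = -3 + (((19 - 1*80) + (-1 + (2 - 1*5) + 6)) - 47) = -3 + (((19 - 80) + (-1 + (2 - 5) + 6)) - 47) = -3 + ((-61 + (-1 - 3 + 6)) - 47) = -3 + ((-61 + 2) - 47) = -3 + (-59 - 47) = -3 - 106 = -109)
J + I = -109 + 242 = 133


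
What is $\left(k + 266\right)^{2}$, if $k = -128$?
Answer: $19044$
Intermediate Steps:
$\left(k + 266\right)^{2} = \left(-128 + 266\right)^{2} = 138^{2} = 19044$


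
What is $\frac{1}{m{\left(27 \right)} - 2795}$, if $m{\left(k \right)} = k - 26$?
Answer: $- \frac{1}{2794} \approx -0.00035791$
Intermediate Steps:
$m{\left(k \right)} = -26 + k$
$\frac{1}{m{\left(27 \right)} - 2795} = \frac{1}{\left(-26 + 27\right) - 2795} = \frac{1}{1 - 2795} = \frac{1}{-2794} = - \frac{1}{2794}$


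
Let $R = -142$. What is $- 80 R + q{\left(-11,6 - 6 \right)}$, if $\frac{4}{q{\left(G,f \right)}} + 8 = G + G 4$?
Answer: $\frac{715676}{63} \approx 11360.0$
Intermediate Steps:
$q{\left(G,f \right)} = \frac{4}{-8 + 5 G}$ ($q{\left(G,f \right)} = \frac{4}{-8 + \left(G + G 4\right)} = \frac{4}{-8 + \left(G + 4 G\right)} = \frac{4}{-8 + 5 G}$)
$- 80 R + q{\left(-11,6 - 6 \right)} = \left(-80\right) \left(-142\right) + \frac{4}{-8 + 5 \left(-11\right)} = 11360 + \frac{4}{-8 - 55} = 11360 + \frac{4}{-63} = 11360 + 4 \left(- \frac{1}{63}\right) = 11360 - \frac{4}{63} = \frac{715676}{63}$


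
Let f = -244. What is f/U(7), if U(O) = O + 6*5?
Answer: -244/37 ≈ -6.5946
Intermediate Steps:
U(O) = 30 + O (U(O) = O + 30 = 30 + O)
f/U(7) = -244/(30 + 7) = -244/37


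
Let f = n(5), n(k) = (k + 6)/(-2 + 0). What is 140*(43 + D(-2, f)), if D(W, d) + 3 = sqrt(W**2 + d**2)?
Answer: 5600 + 70*sqrt(137) ≈ 6419.3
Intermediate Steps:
n(k) = -3 - k/2 (n(k) = (6 + k)/(-2) = (6 + k)*(-1/2) = -3 - k/2)
f = -11/2 (f = -3 - 1/2*5 = -3 - 5/2 = -11/2 ≈ -5.5000)
D(W, d) = -3 + sqrt(W**2 + d**2)
140*(43 + D(-2, f)) = 140*(43 + (-3 + sqrt((-2)**2 + (-11/2)**2))) = 140*(43 + (-3 + sqrt(4 + 121/4))) = 140*(43 + (-3 + sqrt(137/4))) = 140*(43 + (-3 + sqrt(137)/2)) = 140*(40 + sqrt(137)/2) = 5600 + 70*sqrt(137)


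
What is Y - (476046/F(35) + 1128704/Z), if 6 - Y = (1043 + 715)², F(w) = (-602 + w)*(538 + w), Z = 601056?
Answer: -232838384202268/75338613 ≈ -3.0906e+6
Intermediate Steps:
Y = -3090558 (Y = 6 - (1043 + 715)² = 6 - 1*1758² = 6 - 1*3090564 = 6 - 3090564 = -3090558)
Y - (476046/F(35) + 1128704/Z) = -3090558 - (476046/(-323876 + 35² - 64*35) + 1128704/601056) = -3090558 - (476046/(-323876 + 1225 - 2240) + 1128704*(1/601056)) = -3090558 - (476046/(-324891) + 35272/18783) = -3090558 - (476046*(-1/324891) + 35272/18783) = -3090558 - (-52894/36099 + 35272/18783) = -3090558 - 1*31086214/75338613 = -3090558 - 31086214/75338613 = -232838384202268/75338613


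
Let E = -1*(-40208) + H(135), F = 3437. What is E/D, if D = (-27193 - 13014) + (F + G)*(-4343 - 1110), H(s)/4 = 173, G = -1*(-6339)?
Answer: -8180/10669747 ≈ -0.00076665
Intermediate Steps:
G = 6339
H(s) = 692 (H(s) = 4*173 = 692)
D = -53348735 (D = (-27193 - 13014) + (3437 + 6339)*(-4343 - 1110) = -40207 + 9776*(-5453) = -40207 - 53308528 = -53348735)
E = 40900 (E = -1*(-40208) + 692 = 40208 + 692 = 40900)
E/D = 40900/(-53348735) = 40900*(-1/53348735) = -8180/10669747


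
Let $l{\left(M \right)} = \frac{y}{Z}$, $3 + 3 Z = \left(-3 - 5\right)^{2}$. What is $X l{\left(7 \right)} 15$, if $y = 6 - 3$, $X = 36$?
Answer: $\frac{4860}{61} \approx 79.672$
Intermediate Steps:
$Z = \frac{61}{3}$ ($Z = -1 + \frac{\left(-3 - 5\right)^{2}}{3} = -1 + \frac{\left(-8\right)^{2}}{3} = -1 + \frac{1}{3} \cdot 64 = -1 + \frac{64}{3} = \frac{61}{3} \approx 20.333$)
$y = 3$
$l{\left(M \right)} = \frac{9}{61}$ ($l{\left(M \right)} = \frac{3}{\frac{61}{3}} = 3 \cdot \frac{3}{61} = \frac{9}{61}$)
$X l{\left(7 \right)} 15 = 36 \cdot \frac{9}{61} \cdot 15 = \frac{324}{61} \cdot 15 = \frac{4860}{61}$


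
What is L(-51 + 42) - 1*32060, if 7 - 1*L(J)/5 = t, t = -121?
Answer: -31420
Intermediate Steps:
L(J) = 640 (L(J) = 35 - 5*(-121) = 35 + 605 = 640)
L(-51 + 42) - 1*32060 = 640 - 1*32060 = 640 - 32060 = -31420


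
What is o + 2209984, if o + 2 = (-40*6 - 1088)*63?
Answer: 2126318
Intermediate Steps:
o = -83666 (o = -2 + (-40*6 - 1088)*63 = -2 + (-240 - 1088)*63 = -2 - 1328*63 = -2 - 83664 = -83666)
o + 2209984 = -83666 + 2209984 = 2126318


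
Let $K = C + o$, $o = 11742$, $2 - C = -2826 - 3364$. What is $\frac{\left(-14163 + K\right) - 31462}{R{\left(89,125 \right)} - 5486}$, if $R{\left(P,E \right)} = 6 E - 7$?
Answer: $\frac{27691}{4743} \approx 5.8383$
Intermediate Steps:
$C = 6192$ ($C = 2 - \left(-2826 - 3364\right) = 2 - -6190 = 2 + 6190 = 6192$)
$R{\left(P,E \right)} = -7 + 6 E$
$K = 17934$ ($K = 6192 + 11742 = 17934$)
$\frac{\left(-14163 + K\right) - 31462}{R{\left(89,125 \right)} - 5486} = \frac{\left(-14163 + 17934\right) - 31462}{\left(-7 + 6 \cdot 125\right) - 5486} = \frac{3771 - 31462}{\left(-7 + 750\right) - 5486} = - \frac{27691}{743 - 5486} = - \frac{27691}{-4743} = \left(-27691\right) \left(- \frac{1}{4743}\right) = \frac{27691}{4743}$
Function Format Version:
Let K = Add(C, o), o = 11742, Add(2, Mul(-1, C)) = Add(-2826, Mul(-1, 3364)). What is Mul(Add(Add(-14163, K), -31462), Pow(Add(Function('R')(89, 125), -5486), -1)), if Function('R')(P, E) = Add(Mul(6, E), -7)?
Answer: Rational(27691, 4743) ≈ 5.8383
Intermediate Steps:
C = 6192 (C = Add(2, Mul(-1, Add(-2826, Mul(-1, 3364)))) = Add(2, Mul(-1, Add(-2826, -3364))) = Add(2, Mul(-1, -6190)) = Add(2, 6190) = 6192)
Function('R')(P, E) = Add(-7, Mul(6, E))
K = 17934 (K = Add(6192, 11742) = 17934)
Mul(Add(Add(-14163, K), -31462), Pow(Add(Function('R')(89, 125), -5486), -1)) = Mul(Add(Add(-14163, 17934), -31462), Pow(Add(Add(-7, Mul(6, 125)), -5486), -1)) = Mul(Add(3771, -31462), Pow(Add(Add(-7, 750), -5486), -1)) = Mul(-27691, Pow(Add(743, -5486), -1)) = Mul(-27691, Pow(-4743, -1)) = Mul(-27691, Rational(-1, 4743)) = Rational(27691, 4743)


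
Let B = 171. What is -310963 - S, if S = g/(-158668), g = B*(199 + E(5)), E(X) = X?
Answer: -12334960600/39667 ≈ -3.1096e+5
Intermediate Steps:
g = 34884 (g = 171*(199 + 5) = 171*204 = 34884)
S = -8721/39667 (S = 34884/(-158668) = 34884*(-1/158668) = -8721/39667 ≈ -0.21986)
-310963 - S = -310963 - 1*(-8721/39667) = -310963 + 8721/39667 = -12334960600/39667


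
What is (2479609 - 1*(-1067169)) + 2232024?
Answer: 5778802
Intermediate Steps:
(2479609 - 1*(-1067169)) + 2232024 = (2479609 + 1067169) + 2232024 = 3546778 + 2232024 = 5778802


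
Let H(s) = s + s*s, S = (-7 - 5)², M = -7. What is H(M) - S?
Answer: -102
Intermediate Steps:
S = 144 (S = (-12)² = 144)
H(s) = s + s²
H(M) - S = -7*(1 - 7) - 1*144 = -7*(-6) - 144 = 42 - 144 = -102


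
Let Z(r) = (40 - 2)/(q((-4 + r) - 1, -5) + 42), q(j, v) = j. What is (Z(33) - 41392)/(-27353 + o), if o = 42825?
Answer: -1448701/541520 ≈ -2.6752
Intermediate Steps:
Z(r) = 38/(37 + r) (Z(r) = (40 - 2)/(((-4 + r) - 1) + 42) = 38/((-5 + r) + 42) = 38/(37 + r))
(Z(33) - 41392)/(-27353 + o) = (38/(37 + 33) - 41392)/(-27353 + 42825) = (38/70 - 41392)/15472 = (38*(1/70) - 41392)*(1/15472) = (19/35 - 41392)*(1/15472) = -1448701/35*1/15472 = -1448701/541520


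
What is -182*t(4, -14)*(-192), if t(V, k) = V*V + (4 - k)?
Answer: 1188096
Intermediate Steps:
t(V, k) = 4 + V² - k (t(V, k) = V² + (4 - k) = 4 + V² - k)
-182*t(4, -14)*(-192) = -182*(4 + 4² - 1*(-14))*(-192) = -182*(4 + 16 + 14)*(-192) = -182*34*(-192) = -6188*(-192) = 1188096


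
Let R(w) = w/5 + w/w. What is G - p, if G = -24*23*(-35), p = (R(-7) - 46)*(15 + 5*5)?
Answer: 21176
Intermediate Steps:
R(w) = 1 + w/5 (R(w) = w*(⅕) + 1 = w/5 + 1 = 1 + w/5)
p = -1856 (p = ((1 + (⅕)*(-7)) - 46)*(15 + 5*5) = ((1 - 7/5) - 46)*(15 + 25) = (-⅖ - 46)*40 = -232/5*40 = -1856)
G = 19320 (G = -552*(-35) = 19320)
G - p = 19320 - 1*(-1856) = 19320 + 1856 = 21176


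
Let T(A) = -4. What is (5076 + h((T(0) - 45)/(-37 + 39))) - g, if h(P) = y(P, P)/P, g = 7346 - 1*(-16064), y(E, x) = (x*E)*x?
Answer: -70935/4 ≈ -17734.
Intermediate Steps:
y(E, x) = E*x**2 (y(E, x) = (E*x)*x = E*x**2)
g = 23410 (g = 7346 + 16064 = 23410)
h(P) = P**2 (h(P) = (P*P**2)/P = P**3/P = P**2)
(5076 + h((T(0) - 45)/(-37 + 39))) - g = (5076 + ((-4 - 45)/(-37 + 39))**2) - 1*23410 = (5076 + (-49/2)**2) - 23410 = (5076 + 2401/4) - 23410 = 22705/4 - 23410 = -70935/4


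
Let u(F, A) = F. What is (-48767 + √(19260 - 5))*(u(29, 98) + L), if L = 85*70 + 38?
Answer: -293431039 + 6017*√19255 ≈ -2.9260e+8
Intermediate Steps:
L = 5988 (L = 5950 + 38 = 5988)
(-48767 + √(19260 - 5))*(u(29, 98) + L) = (-48767 + √(19260 - 5))*(29 + 5988) = (-48767 + √19255)*6017 = -293431039 + 6017*√19255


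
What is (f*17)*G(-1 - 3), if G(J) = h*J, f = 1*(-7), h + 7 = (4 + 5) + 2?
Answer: 1904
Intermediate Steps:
h = 4 (h = -7 + ((4 + 5) + 2) = -7 + (9 + 2) = -7 + 11 = 4)
f = -7
G(J) = 4*J
(f*17)*G(-1 - 3) = (-7*17)*(4*(-1 - 3)) = -476*(-4) = -119*(-16) = 1904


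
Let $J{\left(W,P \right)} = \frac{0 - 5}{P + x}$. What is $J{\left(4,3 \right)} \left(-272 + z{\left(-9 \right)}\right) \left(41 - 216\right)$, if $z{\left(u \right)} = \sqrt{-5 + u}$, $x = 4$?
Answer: $-34000 + 125 i \sqrt{14} \approx -34000.0 + 467.71 i$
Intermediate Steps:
$J{\left(W,P \right)} = - \frac{5}{4 + P}$ ($J{\left(W,P \right)} = \frac{0 - 5}{P + 4} = - \frac{5}{4 + P}$)
$J{\left(4,3 \right)} \left(-272 + z{\left(-9 \right)}\right) \left(41 - 216\right) = - \frac{5}{4 + 3} \left(-272 + \sqrt{-5 - 9}\right) \left(41 - 216\right) = - \frac{5}{7} \left(-272 + \sqrt{-14}\right) \left(-175\right) = \left(-5\right) \frac{1}{7} \left(-272 + i \sqrt{14}\right) \left(-175\right) = - \frac{5 \left(47600 - 175 i \sqrt{14}\right)}{7} = -34000 + 125 i \sqrt{14}$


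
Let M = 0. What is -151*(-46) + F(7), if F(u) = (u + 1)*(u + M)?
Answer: 7002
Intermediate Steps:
F(u) = u*(1 + u) (F(u) = (u + 1)*(u + 0) = (1 + u)*u = u*(1 + u))
-151*(-46) + F(7) = -151*(-46) + 7*(1 + 7) = 6946 + 7*8 = 6946 + 56 = 7002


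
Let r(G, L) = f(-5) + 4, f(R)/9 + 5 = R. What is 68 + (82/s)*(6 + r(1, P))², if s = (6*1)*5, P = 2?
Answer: 52684/3 ≈ 17561.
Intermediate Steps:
f(R) = -45 + 9*R
s = 30 (s = 6*5 = 30)
r(G, L) = -86 (r(G, L) = (-45 + 9*(-5)) + 4 = (-45 - 45) + 4 = -90 + 4 = -86)
68 + (82/s)*(6 + r(1, P))² = 68 + (82/30)*(6 - 86)² = 68 + (82*(1/30))*(-80)² = 68 + (41/15)*6400 = 68 + 52480/3 = 52684/3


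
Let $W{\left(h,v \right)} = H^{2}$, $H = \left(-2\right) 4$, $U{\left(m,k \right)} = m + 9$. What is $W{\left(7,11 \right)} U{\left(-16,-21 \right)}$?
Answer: $-448$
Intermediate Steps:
$U{\left(m,k \right)} = 9 + m$
$H = -8$
$W{\left(h,v \right)} = 64$ ($W{\left(h,v \right)} = \left(-8\right)^{2} = 64$)
$W{\left(7,11 \right)} U{\left(-16,-21 \right)} = 64 \left(9 - 16\right) = 64 \left(-7\right) = -448$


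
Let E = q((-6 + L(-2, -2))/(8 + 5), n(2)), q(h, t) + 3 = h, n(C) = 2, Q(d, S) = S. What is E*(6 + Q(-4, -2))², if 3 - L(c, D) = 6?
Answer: -768/13 ≈ -59.077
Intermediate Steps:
L(c, D) = -3 (L(c, D) = 3 - 1*6 = 3 - 6 = -3)
q(h, t) = -3 + h
E = -48/13 (E = -3 + (-6 - 3)/(8 + 5) = -3 - 9/13 = -48/13 ≈ -3.6923)
E*(6 + Q(-4, -2))² = -48*(6 - 2)²/13 = -48/13*4² = -48/13*16 = -768/13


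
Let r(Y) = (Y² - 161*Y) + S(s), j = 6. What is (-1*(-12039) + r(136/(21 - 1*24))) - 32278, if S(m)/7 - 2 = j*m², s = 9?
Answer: -67223/9 ≈ -7469.2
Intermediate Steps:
S(m) = 14 + 42*m² (S(m) = 14 + 7*(6*m²) = 14 + 42*m²)
r(Y) = 3416 + Y² - 161*Y (r(Y) = (Y² - 161*Y) + (14 + 42*9²) = (Y² - 161*Y) + (14 + 42*81) = (Y² - 161*Y) + (14 + 3402) = (Y² - 161*Y) + 3416 = 3416 + Y² - 161*Y)
(-1*(-12039) + r(136/(21 - 1*24))) - 32278 = (-1*(-12039) + (3416 + (136/(21 - 1*24))² - 21896/(21 - 1*24))) - 32278 = (12039 + (3416 + (136/(21 - 24))² - 21896/(21 - 24))) - 32278 = (12039 + (3416 + (136/(-3))² - 21896/(-3))) - 32278 = (12039 + (3416 + (136*(-⅓))² - 21896*(-1)/3)) - 32278 = (12039 + (3416 + (-136/3)² - 161*(-136/3))) - 32278 = (12039 + (3416 + 18496/9 + 21896/3)) - 32278 = (12039 + 114928/9) - 32278 = 223279/9 - 32278 = -67223/9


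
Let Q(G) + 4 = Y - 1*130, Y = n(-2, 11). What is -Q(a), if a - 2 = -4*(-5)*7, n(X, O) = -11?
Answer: 145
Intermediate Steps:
a = 142 (a = 2 - 4*(-5)*7 = 2 + 20*7 = 2 + 140 = 142)
Y = -11
Q(G) = -145 (Q(G) = -4 + (-11 - 1*130) = -4 + (-11 - 130) = -4 - 141 = -145)
-Q(a) = -1*(-145) = 145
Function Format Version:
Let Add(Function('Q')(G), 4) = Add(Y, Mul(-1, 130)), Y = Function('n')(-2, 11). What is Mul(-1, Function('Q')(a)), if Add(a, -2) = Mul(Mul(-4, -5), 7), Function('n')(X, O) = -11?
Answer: 145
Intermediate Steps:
a = 142 (a = Add(2, Mul(Mul(-4, -5), 7)) = Add(2, Mul(20, 7)) = Add(2, 140) = 142)
Y = -11
Function('Q')(G) = -145 (Function('Q')(G) = Add(-4, Add(-11, Mul(-1, 130))) = Add(-4, Add(-11, -130)) = Add(-4, -141) = -145)
Mul(-1, Function('Q')(a)) = Mul(-1, -145) = 145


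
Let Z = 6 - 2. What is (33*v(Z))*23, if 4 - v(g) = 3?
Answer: 759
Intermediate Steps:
Z = 4
v(g) = 1 (v(g) = 4 - 1*3 = 4 - 3 = 1)
(33*v(Z))*23 = (33*1)*23 = 33*23 = 759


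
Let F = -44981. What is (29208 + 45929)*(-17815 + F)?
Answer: -4718303052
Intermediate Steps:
(29208 + 45929)*(-17815 + F) = (29208 + 45929)*(-17815 - 44981) = 75137*(-62796) = -4718303052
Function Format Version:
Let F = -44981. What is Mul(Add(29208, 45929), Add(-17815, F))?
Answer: -4718303052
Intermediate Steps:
Mul(Add(29208, 45929), Add(-17815, F)) = Mul(Add(29208, 45929), Add(-17815, -44981)) = Mul(75137, -62796) = -4718303052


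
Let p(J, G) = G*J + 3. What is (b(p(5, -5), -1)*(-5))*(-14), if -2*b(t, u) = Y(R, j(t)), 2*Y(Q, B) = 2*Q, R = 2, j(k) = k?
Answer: -70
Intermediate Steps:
Y(Q, B) = Q (Y(Q, B) = (2*Q)/2 = Q)
p(J, G) = 3 + G*J
b(t, u) = -1 (b(t, u) = -1/2*2 = -1)
(b(p(5, -5), -1)*(-5))*(-14) = -1*(-5)*(-14) = 5*(-14) = -70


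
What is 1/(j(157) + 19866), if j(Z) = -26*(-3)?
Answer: 1/19944 ≈ 5.0140e-5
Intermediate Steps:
j(Z) = 78
1/(j(157) + 19866) = 1/(78 + 19866) = 1/19944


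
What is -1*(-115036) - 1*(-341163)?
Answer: 456199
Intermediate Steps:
-1*(-115036) - 1*(-341163) = 115036 + 341163 = 456199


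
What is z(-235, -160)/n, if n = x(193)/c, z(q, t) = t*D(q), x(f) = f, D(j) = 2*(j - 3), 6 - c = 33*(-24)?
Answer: 60775680/193 ≈ 3.1490e+5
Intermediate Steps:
c = 798 (c = 6 - 33*(-24) = 6 - 1*(-792) = 6 + 792 = 798)
D(j) = -6 + 2*j (D(j) = 2*(-3 + j) = -6 + 2*j)
z(q, t) = t*(-6 + 2*q)
n = 193/798 ≈ 0.24185
z(-235, -160)/n = (2*(-160)*(-3 - 235))/(193/798) = (2*(-160)*(-238))*(798/193) = 76160*(798/193) = 60775680/193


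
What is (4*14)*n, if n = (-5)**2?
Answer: 1400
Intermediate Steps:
n = 25
(4*14)*n = (4*14)*25 = 56*25 = 1400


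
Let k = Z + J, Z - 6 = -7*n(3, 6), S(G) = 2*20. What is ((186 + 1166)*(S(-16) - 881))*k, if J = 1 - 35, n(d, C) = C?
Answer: 79592240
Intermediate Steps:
S(G) = 40
J = -34
Z = -36 (Z = 6 - 7*6 = 6 - 42 = -36)
k = -70 (k = -36 - 34 = -70)
((186 + 1166)*(S(-16) - 881))*k = ((186 + 1166)*(40 - 881))*(-70) = (1352*(-841))*(-70) = -1137032*(-70) = 79592240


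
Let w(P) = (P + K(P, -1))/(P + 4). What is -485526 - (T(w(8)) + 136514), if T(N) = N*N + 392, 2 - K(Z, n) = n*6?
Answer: -5601904/9 ≈ -6.2243e+5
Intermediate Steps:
K(Z, n) = 2 - 6*n (K(Z, n) = 2 - n*6 = 2 - 6*n)
w(P) = (8 + P)/(4 + P) (w(P) = (P + (2 - 6*(-1)))/(P + 4) = (P + (2 + 6))/(4 + P) = (P + 8)/(4 + P) = (8 + P)/(4 + P))
T(N) = 392 + N**2 (T(N) = N**2 + 392 = 392 + N**2)
-485526 - (T(w(8)) + 136514) = -485526 - ((392 + ((8 + 8)/(4 + 8))**2) + 136514) = -485526 - ((392 + (16/12)**2) + 136514) = -485526 - ((392 + ((1/12)*16)**2) + 136514) = -485526 - ((392 + (4/3)**2) + 136514) = -485526 - ((392 + 16/9) + 136514) = -485526 - (3544/9 + 136514) = -485526 - 1*1232170/9 = -485526 - 1232170/9 = -5601904/9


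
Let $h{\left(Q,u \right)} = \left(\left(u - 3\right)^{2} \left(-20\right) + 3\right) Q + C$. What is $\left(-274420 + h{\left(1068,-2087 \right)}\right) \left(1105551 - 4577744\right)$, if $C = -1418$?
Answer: $323965636794754362$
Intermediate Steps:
$h{\left(Q,u \right)} = -1418 + Q \left(3 - 20 \left(-3 + u\right)^{2}\right)$ ($h{\left(Q,u \right)} = \left(\left(u - 3\right)^{2} \left(-20\right) + 3\right) Q - 1418 = \left(\left(-3 + u\right)^{2} \left(-20\right) + 3\right) Q - 1418 = \left(- 20 \left(-3 + u\right)^{2} + 3\right) Q - 1418 = \left(3 - 20 \left(-3 + u\right)^{2}\right) Q - 1418 = Q \left(3 - 20 \left(-3 + u\right)^{2}\right) - 1418 = -1418 + Q \left(3 - 20 \left(-3 + u\right)^{2}\right)$)
$\left(-274420 + h{\left(1068,-2087 \right)}\right) \left(1105551 - 4577744\right) = \left(-274420 - \left(-1786 + 21360 \left(-3 - 2087\right)^{2}\right)\right) \left(1105551 - 4577744\right) = \left(-274420 - \left(-1786 + 93302616000\right)\right) \left(-3472193\right) = \left(-274420 - 93302614214\right) \left(-3472193\right) = \left(-93302888634\right) \left(-3472193\right) = 323965636794754362$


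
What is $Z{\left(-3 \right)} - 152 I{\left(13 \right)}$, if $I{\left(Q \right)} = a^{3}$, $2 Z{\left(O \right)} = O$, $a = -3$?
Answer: $\frac{8205}{2} \approx 4102.5$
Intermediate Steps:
$Z{\left(O \right)} = \frac{O}{2}$
$I{\left(Q \right)} = -27$ ($I{\left(Q \right)} = \left(-3\right)^{3} = -27$)
$Z{\left(-3 \right)} - 152 I{\left(13 \right)} = \frac{1}{2} \left(-3\right) - -4104 = - \frac{3}{2} + 4104 = \frac{8205}{2}$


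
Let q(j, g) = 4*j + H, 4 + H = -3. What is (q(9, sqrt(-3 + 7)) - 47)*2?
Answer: -36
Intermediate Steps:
H = -7 (H = -4 - 3 = -7)
q(j, g) = -7 + 4*j (q(j, g) = 4*j - 7 = -7 + 4*j)
(q(9, sqrt(-3 + 7)) - 47)*2 = ((-7 + 4*9) - 47)*2 = ((-7 + 36) - 47)*2 = (29 - 47)*2 = -18*2 = -36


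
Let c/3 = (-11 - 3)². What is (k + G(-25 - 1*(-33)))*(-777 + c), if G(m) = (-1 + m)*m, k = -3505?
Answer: 651861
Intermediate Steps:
G(m) = m*(-1 + m)
c = 588 (c = 3*(-11 - 3)² = 3*(-14)² = 3*196 = 588)
(k + G(-25 - 1*(-33)))*(-777 + c) = (-3505 + (-25 - 1*(-33))*(-1 + (-25 - 1*(-33))))*(-777 + 588) = (-3505 + (-25 + 33)*(-1 + (-25 + 33)))*(-189) = (-3505 + 8*(-1 + 8))*(-189) = (-3505 + 8*7)*(-189) = (-3505 + 56)*(-189) = -3449*(-189) = 651861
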